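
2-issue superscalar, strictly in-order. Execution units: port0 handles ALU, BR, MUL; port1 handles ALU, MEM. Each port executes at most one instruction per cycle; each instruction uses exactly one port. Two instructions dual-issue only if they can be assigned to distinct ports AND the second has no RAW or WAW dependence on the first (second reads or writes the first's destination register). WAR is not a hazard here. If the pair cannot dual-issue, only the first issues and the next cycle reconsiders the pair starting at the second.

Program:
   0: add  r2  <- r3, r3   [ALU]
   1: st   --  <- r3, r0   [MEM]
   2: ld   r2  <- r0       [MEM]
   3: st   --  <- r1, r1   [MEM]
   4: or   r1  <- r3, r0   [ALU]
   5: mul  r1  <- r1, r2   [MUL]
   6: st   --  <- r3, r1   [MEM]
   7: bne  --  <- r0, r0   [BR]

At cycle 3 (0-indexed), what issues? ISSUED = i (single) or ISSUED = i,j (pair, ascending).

c0: i0&i1 add.ALU+st.MEM  2-wide
c1: i2 ld.MEM  no-port MEM/MEM
c2: i3&i4 st.MEM+or.ALU  2-wide
c3: i5 mul.MUL  RAW r1
c4: i6&i7 st.MEM+bne.BR  2-wide

ISSUED = 5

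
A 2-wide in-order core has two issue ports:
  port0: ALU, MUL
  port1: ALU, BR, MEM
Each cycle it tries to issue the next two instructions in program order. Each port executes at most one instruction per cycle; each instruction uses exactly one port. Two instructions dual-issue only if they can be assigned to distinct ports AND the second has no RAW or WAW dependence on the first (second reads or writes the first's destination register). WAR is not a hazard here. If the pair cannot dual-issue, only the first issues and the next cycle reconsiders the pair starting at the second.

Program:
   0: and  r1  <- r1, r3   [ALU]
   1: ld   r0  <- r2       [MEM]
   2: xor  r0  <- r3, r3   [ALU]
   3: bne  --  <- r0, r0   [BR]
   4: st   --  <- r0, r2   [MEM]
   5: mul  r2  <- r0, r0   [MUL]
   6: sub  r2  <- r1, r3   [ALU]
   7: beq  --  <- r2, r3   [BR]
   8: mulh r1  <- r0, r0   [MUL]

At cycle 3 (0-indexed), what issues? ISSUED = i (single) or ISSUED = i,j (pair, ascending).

ISSUED = 4,5

c0: i0&i1 and;ld  2-wide
c1: i2 xor  RAW r0
c2: i3 bne  no-port BR/MEM
c3: i4&i5 st;mul  2-wide
c4: i6 sub  RAW r2
c5: i7&i8 beq;mulh  2-wide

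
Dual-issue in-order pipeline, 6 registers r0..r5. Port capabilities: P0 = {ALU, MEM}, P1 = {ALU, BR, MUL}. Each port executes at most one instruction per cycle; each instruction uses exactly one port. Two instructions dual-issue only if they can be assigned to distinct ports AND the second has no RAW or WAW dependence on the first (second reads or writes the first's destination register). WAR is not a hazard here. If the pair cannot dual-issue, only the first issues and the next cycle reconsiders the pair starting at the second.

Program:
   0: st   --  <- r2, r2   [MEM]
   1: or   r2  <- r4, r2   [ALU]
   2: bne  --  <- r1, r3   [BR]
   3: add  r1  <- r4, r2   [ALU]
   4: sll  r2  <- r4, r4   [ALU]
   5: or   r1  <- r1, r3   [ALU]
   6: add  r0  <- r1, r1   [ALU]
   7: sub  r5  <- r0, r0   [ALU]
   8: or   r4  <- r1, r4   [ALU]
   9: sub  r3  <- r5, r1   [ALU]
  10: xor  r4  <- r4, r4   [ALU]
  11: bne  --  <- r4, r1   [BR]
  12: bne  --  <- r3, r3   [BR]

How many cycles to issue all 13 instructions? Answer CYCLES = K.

#0 head=0: st.MEM or.ALU i0/i1 dual
#1 head=2: bne.BR add.ALU i2/i3 dual
#2 head=4: sll.ALU or.ALU i4/i5 dual
#3 head=6: add.ALU i6 RAW r0
#4 head=7: sub.ALU or.ALU i7/i8 dual
#5 head=9: sub.ALU xor.ALU i9/i10 dual
#6 head=11: bne.BR i11 no-port BR/BR
#7 head=12: bne.BR i12 tail

CYCLES = 8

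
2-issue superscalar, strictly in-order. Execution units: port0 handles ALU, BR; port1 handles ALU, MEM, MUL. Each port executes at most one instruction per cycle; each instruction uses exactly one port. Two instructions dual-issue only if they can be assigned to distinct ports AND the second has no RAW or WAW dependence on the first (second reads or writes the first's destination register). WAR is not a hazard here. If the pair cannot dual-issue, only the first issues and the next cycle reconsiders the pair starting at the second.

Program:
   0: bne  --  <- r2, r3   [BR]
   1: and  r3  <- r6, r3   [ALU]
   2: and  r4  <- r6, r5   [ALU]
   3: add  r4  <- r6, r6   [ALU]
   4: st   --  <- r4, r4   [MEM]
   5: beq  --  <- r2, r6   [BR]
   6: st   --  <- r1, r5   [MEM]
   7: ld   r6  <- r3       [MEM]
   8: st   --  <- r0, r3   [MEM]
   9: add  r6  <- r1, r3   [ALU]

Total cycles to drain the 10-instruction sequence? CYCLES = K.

t=0 i0+i1:bne+and ; 2-wide
t=1 i2:and ; WAW r4
t=2 i3:add ; RAW r4
t=3 i4+i5:st+beq ; 2-wide
t=4 i6:st ; no-port MEM/MEM
t=5 i7:ld ; no-port MEM/MEM
t=6 i8+i9:st+add ; 2-wide

CYCLES = 7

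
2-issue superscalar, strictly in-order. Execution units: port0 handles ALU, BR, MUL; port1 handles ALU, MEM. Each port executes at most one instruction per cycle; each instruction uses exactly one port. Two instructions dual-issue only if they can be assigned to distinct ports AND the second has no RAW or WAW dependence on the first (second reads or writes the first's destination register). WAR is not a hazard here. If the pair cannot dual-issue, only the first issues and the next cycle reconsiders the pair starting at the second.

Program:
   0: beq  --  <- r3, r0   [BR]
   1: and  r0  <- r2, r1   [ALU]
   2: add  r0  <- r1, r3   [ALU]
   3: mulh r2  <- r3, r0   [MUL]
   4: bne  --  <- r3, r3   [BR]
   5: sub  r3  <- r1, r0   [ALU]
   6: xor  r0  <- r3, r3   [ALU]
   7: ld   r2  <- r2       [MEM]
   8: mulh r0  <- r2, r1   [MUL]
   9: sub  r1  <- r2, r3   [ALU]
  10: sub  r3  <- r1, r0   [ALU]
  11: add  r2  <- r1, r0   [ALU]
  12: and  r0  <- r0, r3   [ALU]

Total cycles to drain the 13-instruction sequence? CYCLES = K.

CYCLES = 8

[0] i0/i1  beq.BR/and.ALU  -- pair
[1] i2  add.ALU  -- RAW r0
[2] i3  mulh.MUL  -- no-port MUL/BR
[3] i4/i5  bne.BR/sub.ALU  -- pair
[4] i6/i7  xor.ALU/ld.MEM  -- pair
[5] i8/i9  mulh.MUL/sub.ALU  -- pair
[6] i10/i11  sub.ALU/add.ALU  -- pair
[7] i12  and.ALU  -- tail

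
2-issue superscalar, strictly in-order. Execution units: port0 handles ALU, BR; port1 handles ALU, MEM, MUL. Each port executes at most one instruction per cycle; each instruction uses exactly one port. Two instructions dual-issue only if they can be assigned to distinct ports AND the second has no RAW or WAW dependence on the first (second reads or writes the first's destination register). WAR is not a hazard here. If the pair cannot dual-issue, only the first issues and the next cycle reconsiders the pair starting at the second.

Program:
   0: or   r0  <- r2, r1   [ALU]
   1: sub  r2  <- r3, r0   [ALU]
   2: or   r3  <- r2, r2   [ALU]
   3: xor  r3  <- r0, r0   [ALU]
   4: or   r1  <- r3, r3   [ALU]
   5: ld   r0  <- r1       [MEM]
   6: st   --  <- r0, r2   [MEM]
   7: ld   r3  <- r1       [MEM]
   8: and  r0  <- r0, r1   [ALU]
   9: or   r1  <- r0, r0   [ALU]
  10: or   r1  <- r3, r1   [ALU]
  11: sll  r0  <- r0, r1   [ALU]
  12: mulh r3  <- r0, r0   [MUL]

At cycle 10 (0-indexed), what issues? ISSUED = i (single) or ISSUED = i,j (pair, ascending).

t=0 i0:or.ALU ; RAW r0
t=1 i1:sub.ALU ; RAW r2
t=2 i2:or.ALU ; WAW r3
t=3 i3:xor.ALU ; RAW r3
t=4 i4:or.ALU ; RAW r1
t=5 i5:ld.MEM ; no-port MEM/MEM
t=6 i6:st.MEM ; no-port MEM/MEM
t=7 i7,i8:ld.MEM+and.ALU ; pair
t=8 i9:or.ALU ; RAW+WAW r1
t=9 i10:or.ALU ; RAW r1
t=10 i11:sll.ALU ; RAW r0
t=11 i12:mulh.MUL ; tail

ISSUED = 11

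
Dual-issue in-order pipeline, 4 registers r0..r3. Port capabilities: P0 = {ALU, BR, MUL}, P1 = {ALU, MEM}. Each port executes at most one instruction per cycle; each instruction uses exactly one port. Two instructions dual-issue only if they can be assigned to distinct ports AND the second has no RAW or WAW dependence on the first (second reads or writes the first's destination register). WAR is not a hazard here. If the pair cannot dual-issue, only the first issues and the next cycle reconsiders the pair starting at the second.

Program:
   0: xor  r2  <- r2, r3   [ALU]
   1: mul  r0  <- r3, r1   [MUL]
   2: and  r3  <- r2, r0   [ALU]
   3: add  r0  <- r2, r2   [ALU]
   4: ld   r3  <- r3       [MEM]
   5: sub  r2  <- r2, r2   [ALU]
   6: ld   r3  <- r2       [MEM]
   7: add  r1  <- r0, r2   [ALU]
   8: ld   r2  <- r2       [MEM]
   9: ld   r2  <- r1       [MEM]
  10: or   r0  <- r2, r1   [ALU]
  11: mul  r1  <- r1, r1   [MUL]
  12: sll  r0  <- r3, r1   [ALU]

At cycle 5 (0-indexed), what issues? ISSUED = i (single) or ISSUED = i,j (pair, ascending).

  cy0 -> i0/i1 (xor;mul) pair
  cy1 -> i2/i3 (and;add) pair
  cy2 -> i4/i5 (ld;sub) pair
  cy3 -> i6/i7 (ld;add) pair
  cy4 -> i8 (ld) no-port MEM/MEM
  cy5 -> i9 (ld) RAW r2
  cy6 -> i10/i11 (or;mul) pair
  cy7 -> i12 (sll) tail

ISSUED = 9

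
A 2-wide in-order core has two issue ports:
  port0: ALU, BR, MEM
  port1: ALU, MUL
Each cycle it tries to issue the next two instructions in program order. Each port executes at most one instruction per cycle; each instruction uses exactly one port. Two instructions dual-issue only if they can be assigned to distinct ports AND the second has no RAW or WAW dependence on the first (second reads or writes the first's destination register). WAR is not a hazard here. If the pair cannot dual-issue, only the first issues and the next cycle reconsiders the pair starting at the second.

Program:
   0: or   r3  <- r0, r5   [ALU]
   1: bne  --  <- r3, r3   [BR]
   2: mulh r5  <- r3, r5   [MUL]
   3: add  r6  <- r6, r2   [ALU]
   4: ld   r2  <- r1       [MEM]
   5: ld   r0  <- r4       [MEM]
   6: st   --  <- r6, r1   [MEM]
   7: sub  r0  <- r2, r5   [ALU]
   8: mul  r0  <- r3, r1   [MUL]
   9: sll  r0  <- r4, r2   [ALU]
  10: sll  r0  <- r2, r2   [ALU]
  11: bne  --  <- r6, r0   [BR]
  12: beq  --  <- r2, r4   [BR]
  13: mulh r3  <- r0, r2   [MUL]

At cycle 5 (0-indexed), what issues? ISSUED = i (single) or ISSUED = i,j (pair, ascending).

ISSUED = 8

0. or.ALU @i0  | RAW r3
1. bne.BR mulh.MUL @i1/i2  | dual
2. add.ALU ld.MEM @i3/i4  | dual
3. ld.MEM @i5  | no-port MEM/MEM
4. st.MEM sub.ALU @i6/i7  | dual
5. mul.MUL @i8  | WAW r0
6. sll.ALU @i9  | WAW r0
7. sll.ALU @i10  | RAW r0
8. bne.BR @i11  | no-port BR/BR
9. beq.BR mulh.MUL @i12/i13  | dual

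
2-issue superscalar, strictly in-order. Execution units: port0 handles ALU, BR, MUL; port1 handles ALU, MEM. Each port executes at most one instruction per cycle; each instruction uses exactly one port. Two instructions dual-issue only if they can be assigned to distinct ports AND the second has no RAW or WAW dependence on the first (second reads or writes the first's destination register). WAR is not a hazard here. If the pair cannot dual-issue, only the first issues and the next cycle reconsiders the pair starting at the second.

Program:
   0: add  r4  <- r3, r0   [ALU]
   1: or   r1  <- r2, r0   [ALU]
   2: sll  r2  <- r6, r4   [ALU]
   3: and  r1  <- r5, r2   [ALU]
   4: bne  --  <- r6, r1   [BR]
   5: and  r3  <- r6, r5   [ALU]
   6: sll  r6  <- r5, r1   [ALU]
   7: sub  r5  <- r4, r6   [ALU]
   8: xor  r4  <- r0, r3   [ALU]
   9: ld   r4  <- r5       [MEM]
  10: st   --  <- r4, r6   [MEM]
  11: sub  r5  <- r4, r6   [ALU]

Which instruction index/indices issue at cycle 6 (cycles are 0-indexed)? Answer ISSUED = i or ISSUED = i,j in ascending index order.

ISSUED = 9

  cy0 -> i0,i1 (add/or) 2-wide
  cy1 -> i2 (sll) RAW r2
  cy2 -> i3 (and) RAW r1
  cy3 -> i4,i5 (bne/and) 2-wide
  cy4 -> i6 (sll) RAW r6
  cy5 -> i7,i8 (sub/xor) 2-wide
  cy6 -> i9 (ld) no-port MEM/MEM
  cy7 -> i10,i11 (st/sub) 2-wide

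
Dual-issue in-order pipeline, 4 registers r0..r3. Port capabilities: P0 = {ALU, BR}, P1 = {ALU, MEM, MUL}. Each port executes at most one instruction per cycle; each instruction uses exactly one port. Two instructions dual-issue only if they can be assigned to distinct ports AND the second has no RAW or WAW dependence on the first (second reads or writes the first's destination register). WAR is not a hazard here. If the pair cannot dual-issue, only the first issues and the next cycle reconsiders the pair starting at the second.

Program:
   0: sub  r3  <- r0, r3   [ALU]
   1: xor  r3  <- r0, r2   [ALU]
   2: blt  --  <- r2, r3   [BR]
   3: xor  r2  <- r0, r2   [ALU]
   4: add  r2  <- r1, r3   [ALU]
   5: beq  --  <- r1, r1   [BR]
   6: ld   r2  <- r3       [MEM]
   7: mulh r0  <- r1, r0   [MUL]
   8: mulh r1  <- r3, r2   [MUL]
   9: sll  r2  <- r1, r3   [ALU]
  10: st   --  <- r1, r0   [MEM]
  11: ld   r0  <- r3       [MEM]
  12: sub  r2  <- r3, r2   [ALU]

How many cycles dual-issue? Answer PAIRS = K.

0. sub @i0  | WAW r3
1. xor @i1  | RAW r3
2. blt xor @i2/i3  | 2-wide
3. add beq @i4/i5  | 2-wide
4. ld @i6  | no-port MEM/MUL
5. mulh @i7  | no-port MUL/MUL
6. mulh @i8  | RAW r1
7. sll st @i9/i10  | 2-wide
8. ld sub @i11/i12  | 2-wide

PAIRS = 4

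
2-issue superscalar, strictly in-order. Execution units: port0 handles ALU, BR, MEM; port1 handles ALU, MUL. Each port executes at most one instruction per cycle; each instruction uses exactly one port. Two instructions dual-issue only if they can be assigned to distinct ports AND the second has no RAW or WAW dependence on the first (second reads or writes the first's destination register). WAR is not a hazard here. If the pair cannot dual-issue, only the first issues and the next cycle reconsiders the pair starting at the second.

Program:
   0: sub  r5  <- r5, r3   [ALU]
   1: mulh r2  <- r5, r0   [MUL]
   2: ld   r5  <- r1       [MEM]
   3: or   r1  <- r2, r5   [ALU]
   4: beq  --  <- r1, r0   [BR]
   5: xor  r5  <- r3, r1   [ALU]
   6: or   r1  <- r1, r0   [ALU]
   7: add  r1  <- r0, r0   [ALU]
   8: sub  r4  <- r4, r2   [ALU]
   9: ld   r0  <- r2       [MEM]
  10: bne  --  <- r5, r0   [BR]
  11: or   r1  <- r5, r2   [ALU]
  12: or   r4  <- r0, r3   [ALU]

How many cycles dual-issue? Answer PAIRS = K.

PAIRS = 4

  cy0 -> i0 (sub.ALU) RAW r5
  cy1 -> i1&i2 (mulh.MUL;ld.MEM) pair
  cy2 -> i3 (or.ALU) RAW r1
  cy3 -> i4&i5 (beq.BR;xor.ALU) pair
  cy4 -> i6 (or.ALU) WAW r1
  cy5 -> i7&i8 (add.ALU;sub.ALU) pair
  cy6 -> i9 (ld.MEM) no-port MEM/BR
  cy7 -> i10&i11 (bne.BR;or.ALU) pair
  cy8 -> i12 (or.ALU) tail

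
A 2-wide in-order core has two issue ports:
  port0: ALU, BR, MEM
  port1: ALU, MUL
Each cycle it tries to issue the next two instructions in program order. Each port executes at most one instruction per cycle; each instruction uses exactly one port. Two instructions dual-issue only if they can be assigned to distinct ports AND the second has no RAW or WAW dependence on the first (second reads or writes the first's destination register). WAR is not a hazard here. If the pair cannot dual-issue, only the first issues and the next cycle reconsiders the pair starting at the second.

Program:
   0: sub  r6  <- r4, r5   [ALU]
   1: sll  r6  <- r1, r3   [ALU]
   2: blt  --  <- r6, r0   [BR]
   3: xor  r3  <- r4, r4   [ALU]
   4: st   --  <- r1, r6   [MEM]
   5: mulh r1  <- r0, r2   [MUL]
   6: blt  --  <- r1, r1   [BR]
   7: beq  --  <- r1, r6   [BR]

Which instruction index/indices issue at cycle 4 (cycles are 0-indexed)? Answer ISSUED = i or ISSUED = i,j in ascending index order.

ISSUED = 6

#0 head=0: sub i0 WAW r6
#1 head=1: sll i1 RAW r6
#2 head=2: blt xor i2/i3 dual
#3 head=4: st mulh i4/i5 dual
#4 head=6: blt i6 no-port BR/BR
#5 head=7: beq i7 tail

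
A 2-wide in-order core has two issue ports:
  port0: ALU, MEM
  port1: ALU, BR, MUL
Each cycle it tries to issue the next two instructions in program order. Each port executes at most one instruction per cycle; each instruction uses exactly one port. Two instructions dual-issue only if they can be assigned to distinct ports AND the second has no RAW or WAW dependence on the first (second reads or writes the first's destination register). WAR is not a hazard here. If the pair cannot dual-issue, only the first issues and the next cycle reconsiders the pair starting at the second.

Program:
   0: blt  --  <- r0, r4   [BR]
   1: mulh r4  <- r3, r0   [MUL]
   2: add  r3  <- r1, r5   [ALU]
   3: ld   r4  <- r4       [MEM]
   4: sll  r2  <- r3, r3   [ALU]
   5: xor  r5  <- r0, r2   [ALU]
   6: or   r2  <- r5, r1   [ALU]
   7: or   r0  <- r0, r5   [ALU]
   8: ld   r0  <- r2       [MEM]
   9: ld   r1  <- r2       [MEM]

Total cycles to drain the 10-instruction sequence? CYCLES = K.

c0: i0 blt.BR  no-port BR/MUL
c1: i1/i2 mulh.MUL add.ALU  2-wide
c2: i3/i4 ld.MEM sll.ALU  2-wide
c3: i5 xor.ALU  RAW r5
c4: i6/i7 or.ALU or.ALU  2-wide
c5: i8 ld.MEM  no-port MEM/MEM
c6: i9 ld.MEM  tail

CYCLES = 7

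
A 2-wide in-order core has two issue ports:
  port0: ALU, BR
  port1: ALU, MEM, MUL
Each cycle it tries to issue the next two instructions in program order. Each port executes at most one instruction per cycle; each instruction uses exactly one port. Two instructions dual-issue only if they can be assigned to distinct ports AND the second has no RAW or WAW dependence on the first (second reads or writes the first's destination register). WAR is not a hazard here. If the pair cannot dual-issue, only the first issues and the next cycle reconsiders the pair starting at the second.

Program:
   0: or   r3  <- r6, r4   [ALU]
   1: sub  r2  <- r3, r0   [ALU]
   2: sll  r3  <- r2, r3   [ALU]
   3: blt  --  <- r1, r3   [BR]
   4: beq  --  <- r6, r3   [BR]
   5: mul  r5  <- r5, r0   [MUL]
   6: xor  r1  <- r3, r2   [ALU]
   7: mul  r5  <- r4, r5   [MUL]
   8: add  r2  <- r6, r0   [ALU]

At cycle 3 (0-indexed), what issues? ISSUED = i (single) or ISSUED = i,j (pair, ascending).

ISSUED = 3

  cy0 -> i0 (or.ALU) RAW r3
  cy1 -> i1 (sub.ALU) RAW r2
  cy2 -> i2 (sll.ALU) RAW r3
  cy3 -> i3 (blt.BR) no-port BR/BR
  cy4 -> i4&i5 (beq.BR+mul.MUL) pair
  cy5 -> i6&i7 (xor.ALU+mul.MUL) pair
  cy6 -> i8 (add.ALU) tail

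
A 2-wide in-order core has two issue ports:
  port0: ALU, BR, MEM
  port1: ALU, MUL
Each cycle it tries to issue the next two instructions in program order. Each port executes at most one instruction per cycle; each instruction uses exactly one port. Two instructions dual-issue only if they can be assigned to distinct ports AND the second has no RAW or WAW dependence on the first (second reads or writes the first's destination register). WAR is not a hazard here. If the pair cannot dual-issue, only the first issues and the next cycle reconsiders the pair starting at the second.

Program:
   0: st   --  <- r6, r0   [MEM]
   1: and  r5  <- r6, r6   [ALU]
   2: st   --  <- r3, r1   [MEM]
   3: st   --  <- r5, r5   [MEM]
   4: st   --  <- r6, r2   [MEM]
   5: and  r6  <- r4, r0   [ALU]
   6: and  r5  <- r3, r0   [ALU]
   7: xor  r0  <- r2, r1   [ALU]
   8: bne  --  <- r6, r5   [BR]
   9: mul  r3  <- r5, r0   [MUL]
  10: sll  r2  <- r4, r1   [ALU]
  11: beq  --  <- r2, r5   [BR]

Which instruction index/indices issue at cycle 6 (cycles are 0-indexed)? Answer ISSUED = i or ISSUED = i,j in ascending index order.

ISSUED = 10

  cy0 -> i0&i1 (st.MEM and.ALU) dual
  cy1 -> i2 (st.MEM) no-port MEM/MEM
  cy2 -> i3 (st.MEM) no-port MEM/MEM
  cy3 -> i4&i5 (st.MEM and.ALU) dual
  cy4 -> i6&i7 (and.ALU xor.ALU) dual
  cy5 -> i8&i9 (bne.BR mul.MUL) dual
  cy6 -> i10 (sll.ALU) RAW r2
  cy7 -> i11 (beq.BR) tail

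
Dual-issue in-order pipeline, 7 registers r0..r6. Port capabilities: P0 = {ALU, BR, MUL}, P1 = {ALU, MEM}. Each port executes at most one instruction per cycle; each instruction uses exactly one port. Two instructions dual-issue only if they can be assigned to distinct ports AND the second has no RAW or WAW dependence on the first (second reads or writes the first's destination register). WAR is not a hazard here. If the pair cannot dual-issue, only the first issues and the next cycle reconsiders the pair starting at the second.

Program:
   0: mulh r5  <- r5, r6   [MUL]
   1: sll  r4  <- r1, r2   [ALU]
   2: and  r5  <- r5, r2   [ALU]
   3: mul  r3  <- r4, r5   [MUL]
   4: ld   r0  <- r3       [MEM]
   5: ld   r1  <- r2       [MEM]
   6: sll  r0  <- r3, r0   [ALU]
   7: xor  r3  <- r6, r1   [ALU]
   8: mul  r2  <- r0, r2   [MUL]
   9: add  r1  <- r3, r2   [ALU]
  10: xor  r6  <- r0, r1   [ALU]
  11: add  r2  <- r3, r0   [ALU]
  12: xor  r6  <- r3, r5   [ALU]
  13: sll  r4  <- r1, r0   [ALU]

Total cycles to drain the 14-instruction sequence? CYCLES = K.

[0] i0,i1  mulh/sll  -- 2-wide
[1] i2  and  -- RAW r5
[2] i3  mul  -- RAW r3
[3] i4  ld  -- no-port MEM/MEM
[4] i5,i6  ld/sll  -- 2-wide
[5] i7,i8  xor/mul  -- 2-wide
[6] i9  add  -- RAW r1
[7] i10,i11  xor/add  -- 2-wide
[8] i12,i13  xor/sll  -- 2-wide

CYCLES = 9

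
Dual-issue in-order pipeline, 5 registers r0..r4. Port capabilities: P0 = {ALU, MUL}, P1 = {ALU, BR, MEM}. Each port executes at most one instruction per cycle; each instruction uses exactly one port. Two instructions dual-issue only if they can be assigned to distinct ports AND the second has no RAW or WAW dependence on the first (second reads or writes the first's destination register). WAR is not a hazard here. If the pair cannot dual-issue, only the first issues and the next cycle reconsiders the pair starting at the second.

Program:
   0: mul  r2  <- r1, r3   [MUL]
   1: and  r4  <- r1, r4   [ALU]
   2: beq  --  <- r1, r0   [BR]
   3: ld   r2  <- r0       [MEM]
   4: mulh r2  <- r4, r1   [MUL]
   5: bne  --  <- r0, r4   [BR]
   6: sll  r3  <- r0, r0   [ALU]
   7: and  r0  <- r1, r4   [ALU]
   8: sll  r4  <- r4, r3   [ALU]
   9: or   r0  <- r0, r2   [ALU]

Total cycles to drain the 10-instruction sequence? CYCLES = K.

t=0 i0/i1:mul.MUL+and.ALU ; dual
t=1 i2:beq.BR ; no-port BR/MEM
t=2 i3:ld.MEM ; WAW r2
t=3 i4/i5:mulh.MUL+bne.BR ; dual
t=4 i6/i7:sll.ALU+and.ALU ; dual
t=5 i8/i9:sll.ALU+or.ALU ; dual

CYCLES = 6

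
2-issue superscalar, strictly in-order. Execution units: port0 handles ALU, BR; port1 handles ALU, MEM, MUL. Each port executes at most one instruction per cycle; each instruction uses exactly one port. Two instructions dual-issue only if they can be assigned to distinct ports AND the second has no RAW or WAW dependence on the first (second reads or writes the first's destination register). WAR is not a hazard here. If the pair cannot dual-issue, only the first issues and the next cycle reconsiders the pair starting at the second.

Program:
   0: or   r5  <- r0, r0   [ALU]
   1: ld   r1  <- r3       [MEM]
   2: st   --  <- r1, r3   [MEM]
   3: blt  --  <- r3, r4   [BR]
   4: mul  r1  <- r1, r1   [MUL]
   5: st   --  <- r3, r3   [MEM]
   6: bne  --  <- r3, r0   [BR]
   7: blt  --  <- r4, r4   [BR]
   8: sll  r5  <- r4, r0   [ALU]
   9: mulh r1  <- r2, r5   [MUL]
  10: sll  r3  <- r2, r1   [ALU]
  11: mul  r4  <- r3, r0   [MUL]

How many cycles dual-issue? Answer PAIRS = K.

PAIRS = 4

0. or.ALU ld.MEM @i0,i1  | pair
1. st.MEM blt.BR @i2,i3  | pair
2. mul.MUL @i4  | no-port MUL/MEM
3. st.MEM bne.BR @i5,i6  | pair
4. blt.BR sll.ALU @i7,i8  | pair
5. mulh.MUL @i9  | RAW r1
6. sll.ALU @i10  | RAW r3
7. mul.MUL @i11  | tail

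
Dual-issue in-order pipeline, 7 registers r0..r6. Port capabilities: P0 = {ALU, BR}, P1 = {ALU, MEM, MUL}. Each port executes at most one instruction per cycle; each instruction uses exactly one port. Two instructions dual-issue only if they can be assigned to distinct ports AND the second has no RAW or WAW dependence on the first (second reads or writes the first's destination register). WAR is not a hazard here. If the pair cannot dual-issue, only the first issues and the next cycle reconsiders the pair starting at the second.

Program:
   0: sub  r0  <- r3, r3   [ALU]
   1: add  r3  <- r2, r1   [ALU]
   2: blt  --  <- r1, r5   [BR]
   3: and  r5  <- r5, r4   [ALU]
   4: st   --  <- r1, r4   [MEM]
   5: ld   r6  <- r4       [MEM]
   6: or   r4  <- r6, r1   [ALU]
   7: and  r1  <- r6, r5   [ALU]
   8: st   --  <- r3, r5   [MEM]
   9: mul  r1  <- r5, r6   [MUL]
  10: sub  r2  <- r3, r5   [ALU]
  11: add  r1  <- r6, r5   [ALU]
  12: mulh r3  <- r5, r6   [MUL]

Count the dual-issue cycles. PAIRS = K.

PAIRS = 5

[0] i0+i1  sub/add  -- dual
[1] i2+i3  blt/and  -- dual
[2] i4  st  -- no-port MEM/MEM
[3] i5  ld  -- RAW r6
[4] i6+i7  or/and  -- dual
[5] i8  st  -- no-port MEM/MUL
[6] i9+i10  mul/sub  -- dual
[7] i11+i12  add/mulh  -- dual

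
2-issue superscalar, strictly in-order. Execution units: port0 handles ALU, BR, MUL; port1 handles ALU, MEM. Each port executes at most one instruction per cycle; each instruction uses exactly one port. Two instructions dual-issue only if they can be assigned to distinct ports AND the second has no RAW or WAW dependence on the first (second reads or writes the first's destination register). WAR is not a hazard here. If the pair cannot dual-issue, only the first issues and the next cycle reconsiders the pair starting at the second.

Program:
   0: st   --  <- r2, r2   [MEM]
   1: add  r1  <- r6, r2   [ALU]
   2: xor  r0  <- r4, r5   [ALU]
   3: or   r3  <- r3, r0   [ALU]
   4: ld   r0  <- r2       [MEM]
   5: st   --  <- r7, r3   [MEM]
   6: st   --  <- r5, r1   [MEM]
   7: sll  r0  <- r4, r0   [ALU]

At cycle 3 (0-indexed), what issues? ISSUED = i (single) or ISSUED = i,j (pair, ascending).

ISSUED = 5

[0] i0&i1  st.MEM add.ALU  -- dual
[1] i2  xor.ALU  -- RAW r0
[2] i3&i4  or.ALU ld.MEM  -- dual
[3] i5  st.MEM  -- no-port MEM/MEM
[4] i6&i7  st.MEM sll.ALU  -- dual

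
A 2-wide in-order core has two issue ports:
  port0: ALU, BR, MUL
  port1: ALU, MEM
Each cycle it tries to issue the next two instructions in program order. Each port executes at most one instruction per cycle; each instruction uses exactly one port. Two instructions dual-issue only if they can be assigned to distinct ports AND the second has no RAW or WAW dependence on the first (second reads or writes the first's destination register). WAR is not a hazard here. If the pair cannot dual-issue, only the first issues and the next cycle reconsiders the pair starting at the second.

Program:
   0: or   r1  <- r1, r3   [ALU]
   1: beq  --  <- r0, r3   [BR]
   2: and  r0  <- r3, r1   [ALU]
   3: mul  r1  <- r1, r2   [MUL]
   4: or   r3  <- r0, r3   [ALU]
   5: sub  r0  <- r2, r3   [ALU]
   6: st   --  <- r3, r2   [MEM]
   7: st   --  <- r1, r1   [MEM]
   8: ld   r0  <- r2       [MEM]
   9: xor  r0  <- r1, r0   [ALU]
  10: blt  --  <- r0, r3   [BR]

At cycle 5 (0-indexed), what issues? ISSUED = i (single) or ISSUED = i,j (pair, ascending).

ISSUED = 8

c0: i0/i1 or.ALU;beq.BR  dual
c1: i2/i3 and.ALU;mul.MUL  dual
c2: i4 or.ALU  RAW r3
c3: i5/i6 sub.ALU;st.MEM  dual
c4: i7 st.MEM  no-port MEM/MEM
c5: i8 ld.MEM  RAW+WAW r0
c6: i9 xor.ALU  RAW r0
c7: i10 blt.BR  tail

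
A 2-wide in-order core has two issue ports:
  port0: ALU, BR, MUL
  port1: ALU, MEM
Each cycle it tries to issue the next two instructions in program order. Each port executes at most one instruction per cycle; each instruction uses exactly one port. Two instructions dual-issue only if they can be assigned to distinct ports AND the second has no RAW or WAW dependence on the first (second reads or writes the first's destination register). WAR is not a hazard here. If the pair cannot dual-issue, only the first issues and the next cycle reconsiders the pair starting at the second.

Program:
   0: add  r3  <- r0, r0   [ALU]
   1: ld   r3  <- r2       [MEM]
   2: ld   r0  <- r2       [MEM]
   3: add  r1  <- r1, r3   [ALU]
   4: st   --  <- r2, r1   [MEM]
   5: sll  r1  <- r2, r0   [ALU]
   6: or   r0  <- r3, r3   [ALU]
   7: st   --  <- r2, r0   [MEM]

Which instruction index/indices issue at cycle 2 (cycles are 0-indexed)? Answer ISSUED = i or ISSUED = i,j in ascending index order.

t=0 i0:add.ALU ; WAW r3
t=1 i1:ld.MEM ; no-port MEM/MEM
t=2 i2,i3:ld.MEM add.ALU ; dual
t=3 i4,i5:st.MEM sll.ALU ; dual
t=4 i6:or.ALU ; RAW r0
t=5 i7:st.MEM ; tail

ISSUED = 2,3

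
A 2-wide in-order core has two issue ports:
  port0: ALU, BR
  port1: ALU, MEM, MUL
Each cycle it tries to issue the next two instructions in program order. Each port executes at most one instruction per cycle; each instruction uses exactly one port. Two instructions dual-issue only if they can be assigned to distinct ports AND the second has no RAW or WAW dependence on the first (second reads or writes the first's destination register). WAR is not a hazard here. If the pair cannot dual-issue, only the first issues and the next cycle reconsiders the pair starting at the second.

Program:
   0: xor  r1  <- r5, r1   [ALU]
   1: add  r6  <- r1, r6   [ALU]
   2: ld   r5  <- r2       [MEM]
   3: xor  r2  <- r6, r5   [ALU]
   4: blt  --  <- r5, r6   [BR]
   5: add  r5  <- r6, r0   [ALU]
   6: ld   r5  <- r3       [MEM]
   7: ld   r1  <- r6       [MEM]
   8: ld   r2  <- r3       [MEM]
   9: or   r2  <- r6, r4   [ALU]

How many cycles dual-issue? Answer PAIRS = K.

PAIRS = 2

#0 head=0: xor i0 RAW r1
#1 head=1: add;ld i1/i2 dual
#2 head=3: xor;blt i3/i4 dual
#3 head=5: add i5 WAW r5
#4 head=6: ld i6 no-port MEM/MEM
#5 head=7: ld i7 no-port MEM/MEM
#6 head=8: ld i8 WAW r2
#7 head=9: or i9 tail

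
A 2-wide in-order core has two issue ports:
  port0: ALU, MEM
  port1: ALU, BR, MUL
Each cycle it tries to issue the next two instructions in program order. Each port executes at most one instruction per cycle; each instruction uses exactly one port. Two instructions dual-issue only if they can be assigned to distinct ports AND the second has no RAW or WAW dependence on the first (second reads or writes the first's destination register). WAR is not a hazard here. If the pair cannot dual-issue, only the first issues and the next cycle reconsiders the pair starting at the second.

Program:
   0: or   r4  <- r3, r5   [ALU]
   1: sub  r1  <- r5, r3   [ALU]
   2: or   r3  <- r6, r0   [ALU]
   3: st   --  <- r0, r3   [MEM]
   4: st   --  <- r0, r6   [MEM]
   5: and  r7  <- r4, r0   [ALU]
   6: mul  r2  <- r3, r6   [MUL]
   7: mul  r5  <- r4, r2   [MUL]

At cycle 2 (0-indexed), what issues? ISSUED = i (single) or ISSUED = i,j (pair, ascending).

ISSUED = 3

t=0 i0/i1:or.ALU/sub.ALU ; 2-wide
t=1 i2:or.ALU ; RAW r3
t=2 i3:st.MEM ; no-port MEM/MEM
t=3 i4/i5:st.MEM/and.ALU ; 2-wide
t=4 i6:mul.MUL ; no-port MUL/MUL
t=5 i7:mul.MUL ; tail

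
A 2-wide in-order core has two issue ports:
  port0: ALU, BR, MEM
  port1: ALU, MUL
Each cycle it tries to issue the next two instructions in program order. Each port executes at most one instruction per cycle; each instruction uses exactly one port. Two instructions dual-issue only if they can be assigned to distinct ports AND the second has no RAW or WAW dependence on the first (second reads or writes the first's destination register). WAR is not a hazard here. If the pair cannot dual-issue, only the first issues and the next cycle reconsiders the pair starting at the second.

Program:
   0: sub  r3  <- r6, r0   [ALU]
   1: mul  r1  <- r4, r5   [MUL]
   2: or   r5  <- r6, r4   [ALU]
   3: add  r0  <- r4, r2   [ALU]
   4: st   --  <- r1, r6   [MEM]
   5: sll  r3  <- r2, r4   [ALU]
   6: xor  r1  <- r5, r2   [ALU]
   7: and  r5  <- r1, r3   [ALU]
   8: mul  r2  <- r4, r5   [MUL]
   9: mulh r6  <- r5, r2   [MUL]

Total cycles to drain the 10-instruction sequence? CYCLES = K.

CYCLES = 7

#0 head=0: sub.ALU/mul.MUL i0&i1 pair
#1 head=2: or.ALU/add.ALU i2&i3 pair
#2 head=4: st.MEM/sll.ALU i4&i5 pair
#3 head=6: xor.ALU i6 RAW r1
#4 head=7: and.ALU i7 RAW r5
#5 head=8: mul.MUL i8 no-port MUL/MUL
#6 head=9: mulh.MUL i9 tail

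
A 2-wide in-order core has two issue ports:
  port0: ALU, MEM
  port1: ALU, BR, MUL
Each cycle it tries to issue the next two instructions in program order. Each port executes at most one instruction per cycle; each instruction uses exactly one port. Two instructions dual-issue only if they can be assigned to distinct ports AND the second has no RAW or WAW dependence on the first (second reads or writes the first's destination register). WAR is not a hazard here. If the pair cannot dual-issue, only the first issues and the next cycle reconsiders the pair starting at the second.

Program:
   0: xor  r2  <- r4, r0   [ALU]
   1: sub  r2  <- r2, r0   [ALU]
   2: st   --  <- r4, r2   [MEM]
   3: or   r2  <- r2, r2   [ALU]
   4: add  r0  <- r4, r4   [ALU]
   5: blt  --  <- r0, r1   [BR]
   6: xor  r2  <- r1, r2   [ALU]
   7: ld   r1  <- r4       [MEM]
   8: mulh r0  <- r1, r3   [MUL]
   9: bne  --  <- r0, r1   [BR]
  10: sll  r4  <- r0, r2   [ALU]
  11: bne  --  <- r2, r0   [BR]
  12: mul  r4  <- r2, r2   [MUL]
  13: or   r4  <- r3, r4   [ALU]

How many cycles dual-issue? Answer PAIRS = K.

[0] i0  xor  -- RAW+WAW r2
[1] i1  sub  -- RAW r2
[2] i2/i3  st;or  -- dual
[3] i4  add  -- RAW r0
[4] i5/i6  blt;xor  -- dual
[5] i7  ld  -- RAW r1
[6] i8  mulh  -- no-port MUL/BR
[7] i9/i10  bne;sll  -- dual
[8] i11  bne  -- no-port BR/MUL
[9] i12  mul  -- RAW+WAW r4
[10] i13  or  -- tail

PAIRS = 3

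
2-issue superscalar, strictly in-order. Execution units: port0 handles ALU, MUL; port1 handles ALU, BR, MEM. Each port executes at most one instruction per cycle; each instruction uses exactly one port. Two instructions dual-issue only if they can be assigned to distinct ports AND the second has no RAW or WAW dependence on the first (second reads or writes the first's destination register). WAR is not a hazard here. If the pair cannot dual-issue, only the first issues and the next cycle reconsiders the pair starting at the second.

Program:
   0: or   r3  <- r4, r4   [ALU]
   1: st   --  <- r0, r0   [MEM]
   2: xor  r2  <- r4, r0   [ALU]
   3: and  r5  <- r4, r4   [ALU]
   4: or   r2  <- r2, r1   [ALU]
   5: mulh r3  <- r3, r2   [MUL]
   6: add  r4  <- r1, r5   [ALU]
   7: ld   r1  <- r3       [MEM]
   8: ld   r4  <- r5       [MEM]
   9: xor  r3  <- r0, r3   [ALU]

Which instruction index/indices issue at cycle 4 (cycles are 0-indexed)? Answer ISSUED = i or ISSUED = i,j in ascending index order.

ISSUED = 7

c0: i0/i1 or.ALU st.MEM  pair
c1: i2/i3 xor.ALU and.ALU  pair
c2: i4 or.ALU  RAW r2
c3: i5/i6 mulh.MUL add.ALU  pair
c4: i7 ld.MEM  no-port MEM/MEM
c5: i8/i9 ld.MEM xor.ALU  pair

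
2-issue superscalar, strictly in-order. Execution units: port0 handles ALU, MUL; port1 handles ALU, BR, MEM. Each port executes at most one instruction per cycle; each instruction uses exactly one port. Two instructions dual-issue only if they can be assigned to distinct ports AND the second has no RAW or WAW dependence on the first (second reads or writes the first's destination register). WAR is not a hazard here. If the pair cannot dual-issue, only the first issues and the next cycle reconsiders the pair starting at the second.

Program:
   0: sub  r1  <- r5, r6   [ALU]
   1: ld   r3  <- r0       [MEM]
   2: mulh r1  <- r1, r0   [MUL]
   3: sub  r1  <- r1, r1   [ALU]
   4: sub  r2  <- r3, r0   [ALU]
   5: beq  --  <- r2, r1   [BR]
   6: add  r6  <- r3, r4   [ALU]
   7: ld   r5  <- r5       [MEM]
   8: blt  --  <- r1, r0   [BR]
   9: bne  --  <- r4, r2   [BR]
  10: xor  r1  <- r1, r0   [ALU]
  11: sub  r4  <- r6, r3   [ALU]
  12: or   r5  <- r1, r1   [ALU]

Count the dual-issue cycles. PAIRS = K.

PAIRS = 5

#0 head=0: sub ld i0&i1 dual
#1 head=2: mulh i2 RAW+WAW r1
#2 head=3: sub sub i3&i4 dual
#3 head=5: beq add i5&i6 dual
#4 head=7: ld i7 no-port MEM/BR
#5 head=8: blt i8 no-port BR/BR
#6 head=9: bne xor i9&i10 dual
#7 head=11: sub or i11&i12 dual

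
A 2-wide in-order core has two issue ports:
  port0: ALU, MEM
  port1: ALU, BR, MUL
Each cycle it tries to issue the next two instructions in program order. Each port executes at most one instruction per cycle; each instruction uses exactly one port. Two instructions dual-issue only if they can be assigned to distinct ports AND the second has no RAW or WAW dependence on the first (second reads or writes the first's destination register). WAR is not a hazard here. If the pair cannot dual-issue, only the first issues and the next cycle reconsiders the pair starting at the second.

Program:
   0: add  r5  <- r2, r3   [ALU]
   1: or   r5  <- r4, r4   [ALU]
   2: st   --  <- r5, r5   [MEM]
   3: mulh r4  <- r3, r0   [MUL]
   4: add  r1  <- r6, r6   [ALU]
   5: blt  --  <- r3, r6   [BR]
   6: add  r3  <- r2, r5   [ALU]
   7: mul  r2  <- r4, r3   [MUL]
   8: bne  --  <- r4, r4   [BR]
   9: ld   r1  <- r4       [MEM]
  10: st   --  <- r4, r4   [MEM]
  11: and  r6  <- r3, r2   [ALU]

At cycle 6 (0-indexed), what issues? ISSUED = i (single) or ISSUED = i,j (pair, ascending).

#0 head=0: add i0 WAW r5
#1 head=1: or i1 RAW r5
#2 head=2: st;mulh i2&i3 2-wide
#3 head=4: add;blt i4&i5 2-wide
#4 head=6: add i6 RAW r3
#5 head=7: mul i7 no-port MUL/BR
#6 head=8: bne;ld i8&i9 2-wide
#7 head=10: st;and i10&i11 2-wide

ISSUED = 8,9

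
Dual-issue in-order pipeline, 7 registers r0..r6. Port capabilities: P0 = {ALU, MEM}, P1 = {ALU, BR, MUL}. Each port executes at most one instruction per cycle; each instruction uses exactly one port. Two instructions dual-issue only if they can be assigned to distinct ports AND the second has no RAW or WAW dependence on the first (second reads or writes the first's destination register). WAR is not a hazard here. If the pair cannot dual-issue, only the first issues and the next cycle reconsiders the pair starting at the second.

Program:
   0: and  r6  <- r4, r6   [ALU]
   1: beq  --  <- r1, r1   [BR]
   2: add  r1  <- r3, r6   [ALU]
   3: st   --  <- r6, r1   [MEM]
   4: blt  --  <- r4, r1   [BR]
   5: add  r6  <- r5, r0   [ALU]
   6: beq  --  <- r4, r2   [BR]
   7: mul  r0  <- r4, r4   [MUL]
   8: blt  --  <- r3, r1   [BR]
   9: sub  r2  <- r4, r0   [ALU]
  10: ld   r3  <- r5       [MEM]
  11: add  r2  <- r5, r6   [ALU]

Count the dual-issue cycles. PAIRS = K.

PAIRS = 5

  cy0 -> i0+i1 (and/beq) dual
  cy1 -> i2 (add) RAW r1
  cy2 -> i3+i4 (st/blt) dual
  cy3 -> i5+i6 (add/beq) dual
  cy4 -> i7 (mul) no-port MUL/BR
  cy5 -> i8+i9 (blt/sub) dual
  cy6 -> i10+i11 (ld/add) dual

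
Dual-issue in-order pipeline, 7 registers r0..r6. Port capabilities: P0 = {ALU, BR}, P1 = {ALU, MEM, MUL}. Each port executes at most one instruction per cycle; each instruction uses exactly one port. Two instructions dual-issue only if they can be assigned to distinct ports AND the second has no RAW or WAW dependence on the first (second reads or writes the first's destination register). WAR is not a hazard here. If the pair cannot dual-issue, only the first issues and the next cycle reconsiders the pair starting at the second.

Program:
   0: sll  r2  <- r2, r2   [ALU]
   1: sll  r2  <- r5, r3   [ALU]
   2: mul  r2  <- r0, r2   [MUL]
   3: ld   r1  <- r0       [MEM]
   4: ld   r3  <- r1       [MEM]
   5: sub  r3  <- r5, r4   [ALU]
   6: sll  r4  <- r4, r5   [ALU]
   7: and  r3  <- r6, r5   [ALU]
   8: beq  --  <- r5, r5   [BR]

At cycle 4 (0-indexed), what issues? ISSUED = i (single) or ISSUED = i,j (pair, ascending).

ISSUED = 4

[0] i0  sll  -- WAW r2
[1] i1  sll  -- RAW+WAW r2
[2] i2  mul  -- no-port MUL/MEM
[3] i3  ld  -- no-port MEM/MEM
[4] i4  ld  -- WAW r3
[5] i5+i6  sub sll  -- pair
[6] i7+i8  and beq  -- pair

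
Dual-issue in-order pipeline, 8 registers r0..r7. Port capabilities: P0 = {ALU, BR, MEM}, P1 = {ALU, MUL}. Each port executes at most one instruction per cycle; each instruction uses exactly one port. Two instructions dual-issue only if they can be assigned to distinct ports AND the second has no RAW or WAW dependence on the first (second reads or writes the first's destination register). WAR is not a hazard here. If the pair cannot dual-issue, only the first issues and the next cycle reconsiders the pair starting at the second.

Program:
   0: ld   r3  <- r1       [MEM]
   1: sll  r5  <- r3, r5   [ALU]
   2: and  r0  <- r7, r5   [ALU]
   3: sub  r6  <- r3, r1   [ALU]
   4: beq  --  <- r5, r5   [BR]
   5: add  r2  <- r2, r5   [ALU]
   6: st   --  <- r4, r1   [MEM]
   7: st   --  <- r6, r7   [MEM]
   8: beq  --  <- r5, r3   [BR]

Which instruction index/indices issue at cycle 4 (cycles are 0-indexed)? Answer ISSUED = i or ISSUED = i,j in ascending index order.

ISSUED = 6

t=0 i0:ld.MEM ; RAW r3
t=1 i1:sll.ALU ; RAW r5
t=2 i2+i3:and.ALU/sub.ALU ; 2-wide
t=3 i4+i5:beq.BR/add.ALU ; 2-wide
t=4 i6:st.MEM ; no-port MEM/MEM
t=5 i7:st.MEM ; no-port MEM/BR
t=6 i8:beq.BR ; tail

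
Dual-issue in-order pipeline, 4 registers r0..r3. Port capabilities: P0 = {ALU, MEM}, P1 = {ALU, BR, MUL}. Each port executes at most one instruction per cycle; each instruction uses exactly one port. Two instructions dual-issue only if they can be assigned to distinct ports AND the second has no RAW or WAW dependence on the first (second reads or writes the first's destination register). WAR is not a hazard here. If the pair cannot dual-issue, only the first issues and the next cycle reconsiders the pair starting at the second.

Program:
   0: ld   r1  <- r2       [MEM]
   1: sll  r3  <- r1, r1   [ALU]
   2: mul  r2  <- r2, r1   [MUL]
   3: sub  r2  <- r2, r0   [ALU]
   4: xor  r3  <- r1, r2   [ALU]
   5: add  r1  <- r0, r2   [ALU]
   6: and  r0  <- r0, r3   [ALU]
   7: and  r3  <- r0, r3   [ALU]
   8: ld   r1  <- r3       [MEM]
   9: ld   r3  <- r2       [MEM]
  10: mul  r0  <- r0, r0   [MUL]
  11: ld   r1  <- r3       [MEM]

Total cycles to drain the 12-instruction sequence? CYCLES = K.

#0 head=0: ld i0 RAW r1
#1 head=1: sll+mul i1+i2 pair
#2 head=3: sub i3 RAW r2
#3 head=4: xor+add i4+i5 pair
#4 head=6: and i6 RAW r0
#5 head=7: and i7 RAW r3
#6 head=8: ld i8 no-port MEM/MEM
#7 head=9: ld+mul i9+i10 pair
#8 head=11: ld i11 tail

CYCLES = 9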